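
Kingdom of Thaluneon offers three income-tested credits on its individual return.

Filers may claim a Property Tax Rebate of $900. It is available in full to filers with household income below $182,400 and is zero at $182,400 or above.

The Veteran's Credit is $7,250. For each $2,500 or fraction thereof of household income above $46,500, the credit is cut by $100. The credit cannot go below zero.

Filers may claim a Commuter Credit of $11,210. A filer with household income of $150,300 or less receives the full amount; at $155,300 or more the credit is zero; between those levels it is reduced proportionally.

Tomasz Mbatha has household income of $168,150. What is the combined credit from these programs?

$3,250

Property Tax Rebate: $168,150 is below the $182,400 cutoff, so the full $900 applies.
Veteran's Credit: income exceeds $46,500 by $121,650, which is 49 full-or-partial $2,500 increments; reduction = 49 × $100 = $4,900, leaving $2,350.
Commuter Credit: $168,150 is at or above $155,300, so the credit is $0.
Total: $900 + $2,350 + $0 = $3,250.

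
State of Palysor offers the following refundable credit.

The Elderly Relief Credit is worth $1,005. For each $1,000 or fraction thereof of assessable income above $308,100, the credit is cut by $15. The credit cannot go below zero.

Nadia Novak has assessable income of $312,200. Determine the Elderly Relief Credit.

Elderly Relief Credit: income exceeds $308,100 by $4,100, which is 5 full-or-partial $1,000 increments; reduction = 5 × $15 = $75, leaving $930.

$930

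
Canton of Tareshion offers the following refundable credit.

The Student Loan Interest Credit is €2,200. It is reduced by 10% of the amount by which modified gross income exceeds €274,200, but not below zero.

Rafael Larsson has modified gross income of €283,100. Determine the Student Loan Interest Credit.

€1,310

Student Loan Interest Credit: 10% of the €8,900 excess over €274,200 is €890; credit = €2,200 − €890 = €1,310.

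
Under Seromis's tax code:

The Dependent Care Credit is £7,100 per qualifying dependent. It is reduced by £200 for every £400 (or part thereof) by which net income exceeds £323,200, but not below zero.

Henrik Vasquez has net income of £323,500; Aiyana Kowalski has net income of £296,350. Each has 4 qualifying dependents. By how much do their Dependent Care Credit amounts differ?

£200

Henrik (£323,500): Dependent Care Credit: base = 4 × £7,100 = £28,400. income exceeds £323,200 by £300, which is 1 full-or-partial £400 increment; reduction = 1 × £200 = £200, leaving £28,200.
Aiyana (£296,350): Dependent Care Credit: base = 4 × £7,100 = £28,400. £296,350 is at or below the £323,200 threshold, so the full £28,400 applies.
Difference: |£28,200 − £28,400| = £200.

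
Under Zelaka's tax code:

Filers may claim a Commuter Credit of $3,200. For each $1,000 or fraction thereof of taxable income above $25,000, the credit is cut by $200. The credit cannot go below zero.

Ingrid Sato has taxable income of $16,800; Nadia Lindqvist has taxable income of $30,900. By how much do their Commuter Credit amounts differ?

Ingrid ($16,800): Commuter Credit: $16,800 is at or below the $25,000 threshold, so the full $3,200 applies.
Nadia ($30,900): Commuter Credit: income exceeds $25,000 by $5,900, which is 6 full-or-partial $1,000 increments; reduction = 6 × $200 = $1,200, leaving $2,000.
Difference: |$3,200 − $2,000| = $1,200.

$1,200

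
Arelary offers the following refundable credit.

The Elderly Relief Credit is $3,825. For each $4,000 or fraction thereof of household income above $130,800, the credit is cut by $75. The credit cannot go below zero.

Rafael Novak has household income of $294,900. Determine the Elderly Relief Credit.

Elderly Relief Credit: income exceeds $130,800 by $164,100, which is 42 full-or-partial $4,000 increments; reduction = 42 × $75 = $3,150, leaving $675.

$675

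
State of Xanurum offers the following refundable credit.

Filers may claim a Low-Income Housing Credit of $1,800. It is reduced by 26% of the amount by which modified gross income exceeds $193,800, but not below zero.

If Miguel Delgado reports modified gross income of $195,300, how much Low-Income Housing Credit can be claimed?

Low-Income Housing Credit: 26% of the $1,500 excess over $193,800 is $390; credit = $1,800 − $390 = $1,410.

$1,410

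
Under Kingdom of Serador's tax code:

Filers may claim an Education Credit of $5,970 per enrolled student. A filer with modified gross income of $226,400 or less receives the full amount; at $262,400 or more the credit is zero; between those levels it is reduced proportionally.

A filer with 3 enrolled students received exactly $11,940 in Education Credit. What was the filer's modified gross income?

$238,400

Full credit = 3 × $5,970 = $17,910.
$11,940 is 11,940/17,910 of the full $17,910, so 5,970/17,910 of the $36,000 range has been used: income = $226,400 + $36,000 × 5,970/17,910 = $238,400.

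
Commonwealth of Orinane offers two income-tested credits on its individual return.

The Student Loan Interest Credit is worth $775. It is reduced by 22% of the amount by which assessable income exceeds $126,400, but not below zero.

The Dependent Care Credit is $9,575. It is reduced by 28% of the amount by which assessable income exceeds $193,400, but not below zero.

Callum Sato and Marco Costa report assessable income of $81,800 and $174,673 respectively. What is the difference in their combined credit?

Callum ($81,800): Student Loan Interest Credit: $81,800 is at or below the $126,400 threshold, so the full $775 applies. Dependent Care Credit: $81,800 is at or below the $193,400 threshold, so the full $9,575 applies. total $775 + $9,575 = $10,350
Marco ($174,673): Student Loan Interest Credit: 22% of the $48,273 excess over $126,400 is $10,620.06 ≥ base, so the credit is $0. Dependent Care Credit: $174,673 is at or below the $193,400 threshold, so the full $9,575 applies. total $0 + $9,575 = $9,575
Difference: |$10,350 − $9,575| = $775.

$775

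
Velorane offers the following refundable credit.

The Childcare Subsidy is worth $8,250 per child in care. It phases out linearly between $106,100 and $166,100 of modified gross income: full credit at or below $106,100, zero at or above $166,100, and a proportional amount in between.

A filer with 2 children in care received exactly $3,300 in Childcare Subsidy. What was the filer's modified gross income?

Full credit = 2 × $8,250 = $16,500.
$3,300 is 3,300/16,500 of the full $16,500, so 13,200/16,500 of the $60,000 range has been used: income = $106,100 + $60,000 × 13,200/16,500 = $154,100.

$154,100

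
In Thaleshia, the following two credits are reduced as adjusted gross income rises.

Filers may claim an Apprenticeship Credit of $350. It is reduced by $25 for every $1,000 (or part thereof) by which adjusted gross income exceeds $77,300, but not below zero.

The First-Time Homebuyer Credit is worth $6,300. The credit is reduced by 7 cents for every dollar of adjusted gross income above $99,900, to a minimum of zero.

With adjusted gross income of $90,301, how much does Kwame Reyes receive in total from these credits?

$6,300

Apprenticeship Credit: income exceeds $77,300 by $13,001 → 14 increments × $25 = $350 ≥ base, so the credit is $0.
First-Time Homebuyer Credit: $90,301 is at or below the $99,900 threshold, so the full $6,300 applies.
Total: $0 + $6,300 = $6,300.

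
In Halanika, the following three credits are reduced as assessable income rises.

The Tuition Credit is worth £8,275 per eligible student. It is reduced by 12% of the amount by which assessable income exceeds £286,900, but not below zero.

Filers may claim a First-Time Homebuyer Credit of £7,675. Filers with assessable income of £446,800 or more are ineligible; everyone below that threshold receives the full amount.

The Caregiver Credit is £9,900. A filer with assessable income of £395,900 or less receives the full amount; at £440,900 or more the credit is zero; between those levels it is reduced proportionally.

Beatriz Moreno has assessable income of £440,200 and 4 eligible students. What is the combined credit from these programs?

£22,533

Tuition Credit: base = 4 × £8,275 = £33,100. 12% of the £153,300 excess over £286,900 is £18,396; credit = £33,100 − £18,396 = £14,704.
First-Time Homebuyer Credit: £440,200 is below the £446,800 cutoff, so the full £7,675 applies.
Caregiver Credit: £440,200 is £44,300 into a £45,000 phase-out range, leaving 700/45,000 of the credit: £9,900 × 700/45,000 = £154.
Total: £14,704 + £7,675 + £154 = £22,533.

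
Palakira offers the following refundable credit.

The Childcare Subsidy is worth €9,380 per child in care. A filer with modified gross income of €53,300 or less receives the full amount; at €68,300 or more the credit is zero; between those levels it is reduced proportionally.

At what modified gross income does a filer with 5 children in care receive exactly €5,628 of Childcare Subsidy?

€66,500

Full credit = 5 × €9,380 = €46,900.
€5,628 is 5,628/46,900 of the full €46,900, so 41,272/46,900 of the €15,000 range has been used: income = €53,300 + €15,000 × 41,272/46,900 = €66,500.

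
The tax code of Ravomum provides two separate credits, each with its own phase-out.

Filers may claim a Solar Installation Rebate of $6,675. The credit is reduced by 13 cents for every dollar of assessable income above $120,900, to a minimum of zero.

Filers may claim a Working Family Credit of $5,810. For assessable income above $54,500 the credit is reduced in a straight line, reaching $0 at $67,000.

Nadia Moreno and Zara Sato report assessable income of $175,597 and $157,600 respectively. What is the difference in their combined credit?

Nadia ($175,597): Solar Installation Rebate: 13% of the $54,697 excess over $120,900 is $7,110.61 ≥ base, so the credit is $0. Working Family Credit: $175,597 is at or above $67,000, so the credit is $0. total $0 + $0 = $0
Zara ($157,600): Solar Installation Rebate: 13% of the $36,700 excess over $120,900 is $4,771; credit = $6,675 − $4,771 = $1,904. Working Family Credit: $157,600 is at or above $67,000, so the credit is $0. total $1,904 + $0 = $1,904
Difference: |$0 − $1,904| = $1,904.

$1,904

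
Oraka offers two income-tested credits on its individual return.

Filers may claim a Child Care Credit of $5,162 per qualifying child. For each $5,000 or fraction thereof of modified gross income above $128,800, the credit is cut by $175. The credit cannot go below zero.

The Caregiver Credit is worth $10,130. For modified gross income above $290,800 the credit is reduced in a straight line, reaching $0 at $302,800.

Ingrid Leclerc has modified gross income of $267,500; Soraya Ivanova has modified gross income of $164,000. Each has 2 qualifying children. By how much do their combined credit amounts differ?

$3,500

Ingrid ($267,500): Child Care Credit: base = 2 × $5,162 = $10,324. income exceeds $128,800 by $138,700, which is 28 full-or-partial $5,000 increments; reduction = 28 × $175 = $4,900, leaving $5,424. Caregiver Credit: $267,500 is at or below the $290,800 threshold, so the full $10,130 applies. total $5,424 + $10,130 = $15,554
Soraya ($164,000): Child Care Credit: base = 2 × $5,162 = $10,324. income exceeds $128,800 by $35,200, which is 8 full-or-partial $5,000 increments; reduction = 8 × $175 = $1,400, leaving $8,924. Caregiver Credit: $164,000 is at or below the $290,800 threshold, so the full $10,130 applies. total $8,924 + $10,130 = $19,054
Difference: |$15,554 − $19,054| = $3,500.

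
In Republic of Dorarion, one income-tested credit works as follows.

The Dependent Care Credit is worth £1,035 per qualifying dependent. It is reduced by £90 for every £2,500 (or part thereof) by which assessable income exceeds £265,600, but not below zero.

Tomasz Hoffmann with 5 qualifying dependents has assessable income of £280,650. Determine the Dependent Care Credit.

£4,545

Dependent Care Credit: base = 5 × £1,035 = £5,175. income exceeds £265,600 by £15,050, which is 7 full-or-partial £2,500 increments; reduction = 7 × £90 = £630, leaving £4,545.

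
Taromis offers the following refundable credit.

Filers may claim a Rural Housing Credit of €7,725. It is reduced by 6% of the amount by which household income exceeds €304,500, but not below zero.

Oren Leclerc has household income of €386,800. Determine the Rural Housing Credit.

Rural Housing Credit: 6% of the €82,300 excess over €304,500 is €4,938; credit = €7,725 − €4,938 = €2,787.

€2,787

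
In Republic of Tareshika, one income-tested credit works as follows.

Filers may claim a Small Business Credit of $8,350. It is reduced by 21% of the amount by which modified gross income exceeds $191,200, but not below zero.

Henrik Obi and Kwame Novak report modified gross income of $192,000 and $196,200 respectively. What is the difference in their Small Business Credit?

$882

Henrik ($192,000): Small Business Credit: 21% of the $800 excess over $191,200 is $168; credit = $8,350 − $168 = $8,182.
Kwame ($196,200): Small Business Credit: 21% of the $5,000 excess over $191,200 is $1,050; credit = $8,350 − $1,050 = $7,300.
Difference: |$8,182 − $7,300| = $882.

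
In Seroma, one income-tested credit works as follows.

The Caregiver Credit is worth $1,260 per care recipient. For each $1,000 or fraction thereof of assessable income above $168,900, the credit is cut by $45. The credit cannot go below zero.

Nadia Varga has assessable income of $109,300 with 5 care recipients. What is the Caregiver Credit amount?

Caregiver Credit: base = 5 × $1,260 = $6,300. $109,300 is at or below the $168,900 threshold, so the full $6,300 applies.

$6,300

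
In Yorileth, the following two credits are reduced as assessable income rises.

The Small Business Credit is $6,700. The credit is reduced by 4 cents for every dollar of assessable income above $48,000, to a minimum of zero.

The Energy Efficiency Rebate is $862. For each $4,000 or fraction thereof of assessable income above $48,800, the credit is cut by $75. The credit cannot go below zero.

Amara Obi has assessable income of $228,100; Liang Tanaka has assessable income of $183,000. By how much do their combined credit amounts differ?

Amara ($228,100): Small Business Credit: 4% of the $180,100 excess over $48,000 is $7,204 ≥ base, so the credit is $0. Energy Efficiency Rebate: income exceeds $48,800 by $179,300 → 45 increments × $75 = $3,375 ≥ base, so the credit is $0. total $0 + $0 = $0
Liang ($183,000): Small Business Credit: 4% of the $135,000 excess over $48,000 is $5,400; credit = $6,700 − $5,400 = $1,300. Energy Efficiency Rebate: income exceeds $48,800 by $134,200 → 34 increments × $75 = $2,550 ≥ base, so the credit is $0. total $1,300 + $0 = $1,300
Difference: |$0 − $1,300| = $1,300.

$1,300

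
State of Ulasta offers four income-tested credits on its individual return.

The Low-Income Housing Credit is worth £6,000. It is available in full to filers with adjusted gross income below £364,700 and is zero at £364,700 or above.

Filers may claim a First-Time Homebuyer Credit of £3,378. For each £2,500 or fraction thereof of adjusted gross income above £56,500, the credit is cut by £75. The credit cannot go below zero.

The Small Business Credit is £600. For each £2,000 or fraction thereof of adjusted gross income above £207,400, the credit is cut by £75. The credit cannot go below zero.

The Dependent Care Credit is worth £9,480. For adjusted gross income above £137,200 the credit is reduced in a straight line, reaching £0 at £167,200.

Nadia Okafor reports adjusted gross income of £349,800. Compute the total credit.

£6,000

Low-Income Housing Credit: £349,800 is below the £364,700 cutoff, so the full £6,000 applies.
First-Time Homebuyer Credit: income exceeds £56,500 by £293,300 → 118 increments × £75 = £8,850 ≥ base, so the credit is £0.
Small Business Credit: income exceeds £207,400 by £142,400 → 72 increments × £75 = £5,400 ≥ base, so the credit is £0.
Dependent Care Credit: £349,800 is at or above £167,200, so the credit is £0.
Total: £6,000 + £0 + £0 + £0 = £6,000.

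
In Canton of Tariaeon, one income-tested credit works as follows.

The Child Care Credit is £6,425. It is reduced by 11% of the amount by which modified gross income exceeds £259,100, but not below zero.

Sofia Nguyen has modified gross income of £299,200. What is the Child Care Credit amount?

Child Care Credit: 11% of the £40,100 excess over £259,100 is £4,411; credit = £6,425 − £4,411 = £2,014.

£2,014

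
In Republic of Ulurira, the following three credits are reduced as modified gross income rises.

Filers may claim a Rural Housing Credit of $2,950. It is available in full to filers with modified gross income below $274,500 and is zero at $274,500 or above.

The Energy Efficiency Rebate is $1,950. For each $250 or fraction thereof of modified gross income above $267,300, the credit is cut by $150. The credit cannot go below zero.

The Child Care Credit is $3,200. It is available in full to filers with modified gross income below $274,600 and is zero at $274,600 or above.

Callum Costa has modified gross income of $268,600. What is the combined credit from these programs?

$7,200

Rural Housing Credit: $268,600 is below the $274,500 cutoff, so the full $2,950 applies.
Energy Efficiency Rebate: income exceeds $267,300 by $1,300, which is 6 full-or-partial $250 increments; reduction = 6 × $150 = $900, leaving $1,050.
Child Care Credit: $268,600 is below the $274,600 cutoff, so the full $3,200 applies.
Total: $2,950 + $1,050 + $3,200 = $7,200.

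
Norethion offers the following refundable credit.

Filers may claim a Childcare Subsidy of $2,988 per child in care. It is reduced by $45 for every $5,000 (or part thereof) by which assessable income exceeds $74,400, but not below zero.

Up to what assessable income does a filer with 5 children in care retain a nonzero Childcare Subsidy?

Full credit = 5 × $2,988 = $14,940.
After 331 increments the reduction is 331 × $45 = $14,895, leaving $45; one more increment wipes it out. Increment 331 ends at excess 331 × $5,000 = $1,655,000, so the highest qualifying income is $74,400 + $1,655,000 = $1,729,400.

$1,729,400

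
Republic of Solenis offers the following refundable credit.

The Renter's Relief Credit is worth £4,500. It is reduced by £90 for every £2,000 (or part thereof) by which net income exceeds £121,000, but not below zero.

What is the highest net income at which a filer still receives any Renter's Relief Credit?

After 49 increments the reduction is 49 × £90 = £4,410, leaving £90; one more increment wipes it out. Increment 49 ends at excess 49 × £2,000 = £98,000, so the highest qualifying income is £121,000 + £98,000 = £219,000.

£219,000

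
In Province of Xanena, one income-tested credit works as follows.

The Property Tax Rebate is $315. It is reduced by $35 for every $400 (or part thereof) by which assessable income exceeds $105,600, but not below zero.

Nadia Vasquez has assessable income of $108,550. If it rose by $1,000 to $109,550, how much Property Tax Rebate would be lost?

$35

At $108,550 — income exceeds $105,600 by $2,950, which is 8 full-or-partial $400 increments; reduction = 8 × $35 = $280, leaving $35.
At $109,550 — income exceeds $105,600 by $3,950 → 10 increments × $35 = $350 ≥ base, so the credit is $0.
Lost: $35 − $0 = $35.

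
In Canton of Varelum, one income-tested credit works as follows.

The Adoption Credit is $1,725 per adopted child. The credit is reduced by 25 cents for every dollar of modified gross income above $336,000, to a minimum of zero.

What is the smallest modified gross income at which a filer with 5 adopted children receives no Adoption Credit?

$370,500

Full credit = 5 × $1,725 = $8,625.
The credit falls by 25% of each dollar above $336,000, so it reaches zero when the excess is $8,625 / 25% = $34,500: income = $336,000 + $34,500 = $370,500.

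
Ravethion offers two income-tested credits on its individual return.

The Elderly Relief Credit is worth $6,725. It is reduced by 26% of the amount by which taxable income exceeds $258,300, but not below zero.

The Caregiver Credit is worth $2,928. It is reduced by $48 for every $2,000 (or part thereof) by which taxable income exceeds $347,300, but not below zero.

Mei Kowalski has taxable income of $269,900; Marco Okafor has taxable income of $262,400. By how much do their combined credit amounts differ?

Mei ($269,900): Elderly Relief Credit: 26% of the $11,600 excess over $258,300 is $3,016; credit = $6,725 − $3,016 = $3,709. Caregiver Credit: $269,900 is at or below the $347,300 threshold, so the full $2,928 applies. total $3,709 + $2,928 = $6,637
Marco ($262,400): Elderly Relief Credit: 26% of the $4,100 excess over $258,300 is $1,066; credit = $6,725 − $1,066 = $5,659. Caregiver Credit: $262,400 is at or below the $347,300 threshold, so the full $2,928 applies. total $5,659 + $2,928 = $8,587
Difference: |$6,637 − $8,587| = $1,950.

$1,950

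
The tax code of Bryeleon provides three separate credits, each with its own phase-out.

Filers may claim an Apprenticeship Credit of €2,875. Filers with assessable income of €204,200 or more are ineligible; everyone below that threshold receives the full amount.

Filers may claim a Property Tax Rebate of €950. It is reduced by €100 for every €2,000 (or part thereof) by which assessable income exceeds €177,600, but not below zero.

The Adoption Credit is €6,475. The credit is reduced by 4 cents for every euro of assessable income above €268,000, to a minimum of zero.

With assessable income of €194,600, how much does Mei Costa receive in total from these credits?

Apprenticeship Credit: €194,600 is below the €204,200 cutoff, so the full €2,875 applies.
Property Tax Rebate: income exceeds €177,600 by €17,000, which is 9 full-or-partial €2,000 increments; reduction = 9 × €100 = €900, leaving €50.
Adoption Credit: €194,600 is at or below the €268,000 threshold, so the full €6,475 applies.
Total: €2,875 + €50 + €6,475 = €9,400.

€9,400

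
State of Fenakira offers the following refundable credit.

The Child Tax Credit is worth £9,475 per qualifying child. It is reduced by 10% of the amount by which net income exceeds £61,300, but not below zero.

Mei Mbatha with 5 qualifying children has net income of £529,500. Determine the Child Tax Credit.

Child Tax Credit: base = 5 × £9,475 = £47,375. 10% of the £468,200 excess over £61,300 is £46,820; credit = £47,375 − £46,820 = £555.

£555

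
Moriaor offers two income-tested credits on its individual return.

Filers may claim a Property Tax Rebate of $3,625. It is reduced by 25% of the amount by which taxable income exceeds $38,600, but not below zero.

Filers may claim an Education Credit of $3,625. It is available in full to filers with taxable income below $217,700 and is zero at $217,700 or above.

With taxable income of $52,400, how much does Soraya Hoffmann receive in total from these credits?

$3,800

Property Tax Rebate: 25% of the $13,800 excess over $38,600 is $3,450; credit = $3,625 − $3,450 = $175.
Education Credit: $52,400 is below the $217,700 cutoff, so the full $3,625 applies.
Total: $175 + $3,625 = $3,800.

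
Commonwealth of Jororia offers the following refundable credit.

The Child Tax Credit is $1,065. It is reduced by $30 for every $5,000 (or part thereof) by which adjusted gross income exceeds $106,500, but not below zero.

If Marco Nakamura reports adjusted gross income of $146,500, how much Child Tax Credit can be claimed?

Child Tax Credit: income exceeds $106,500 by $40,000, which is 8 full-or-partial $5,000 increments; reduction = 8 × $30 = $240, leaving $825.

$825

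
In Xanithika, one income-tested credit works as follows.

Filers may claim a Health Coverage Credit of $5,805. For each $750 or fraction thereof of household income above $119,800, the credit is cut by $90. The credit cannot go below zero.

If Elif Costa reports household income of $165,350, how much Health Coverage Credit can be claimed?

$315

Health Coverage Credit: income exceeds $119,800 by $45,550, which is 61 full-or-partial $750 increments; reduction = 61 × $90 = $5,490, leaving $315.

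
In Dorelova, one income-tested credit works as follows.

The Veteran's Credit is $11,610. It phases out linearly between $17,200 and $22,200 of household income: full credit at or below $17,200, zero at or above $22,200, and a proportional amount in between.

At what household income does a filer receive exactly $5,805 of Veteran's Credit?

$5,805 is 5,805/11,610 of the full $11,610, so 5,805/11,610 of the $5,000 range has been used: income = $17,200 + $5,000 × 5,805/11,610 = $19,700.

$19,700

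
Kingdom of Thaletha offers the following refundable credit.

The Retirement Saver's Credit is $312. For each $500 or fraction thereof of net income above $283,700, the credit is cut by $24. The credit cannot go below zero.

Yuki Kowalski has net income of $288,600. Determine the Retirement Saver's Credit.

$72

Retirement Saver's Credit: income exceeds $283,700 by $4,900, which is 10 full-or-partial $500 increments; reduction = 10 × $24 = $240, leaving $72.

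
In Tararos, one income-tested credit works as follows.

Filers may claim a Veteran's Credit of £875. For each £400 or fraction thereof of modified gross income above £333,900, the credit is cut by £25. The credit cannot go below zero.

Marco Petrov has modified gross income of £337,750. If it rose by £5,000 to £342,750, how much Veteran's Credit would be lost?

At £337,750 — income exceeds £333,900 by £3,850, which is 10 full-or-partial £400 increments; reduction = 10 × £25 = £250, leaving £625.
At £342,750 — income exceeds £333,900 by £8,850, which is 23 full-or-partial £400 increments; reduction = 23 × £25 = £575, leaving £300.
Lost: £625 − £300 = £325.

£325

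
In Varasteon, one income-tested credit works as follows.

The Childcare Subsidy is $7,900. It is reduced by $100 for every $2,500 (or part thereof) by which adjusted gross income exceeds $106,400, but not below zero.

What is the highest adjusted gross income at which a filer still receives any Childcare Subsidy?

After 78 increments the reduction is 78 × $100 = $7,800, leaving $100; one more increment wipes it out. Increment 78 ends at excess 78 × $2,500 = $195,000, so the highest qualifying income is $106,400 + $195,000 = $301,400.

$301,400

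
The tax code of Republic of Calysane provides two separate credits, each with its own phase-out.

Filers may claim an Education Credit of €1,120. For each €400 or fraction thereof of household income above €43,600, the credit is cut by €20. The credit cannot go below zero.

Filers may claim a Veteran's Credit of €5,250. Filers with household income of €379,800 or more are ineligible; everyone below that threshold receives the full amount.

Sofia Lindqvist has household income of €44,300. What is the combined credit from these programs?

€6,330

Education Credit: income exceeds €43,600 by €700, which is 2 full-or-partial €400 increments; reduction = 2 × €20 = €40, leaving €1,080.
Veteran's Credit: €44,300 is below the €379,800 cutoff, so the full €5,250 applies.
Total: €1,080 + €5,250 = €6,330.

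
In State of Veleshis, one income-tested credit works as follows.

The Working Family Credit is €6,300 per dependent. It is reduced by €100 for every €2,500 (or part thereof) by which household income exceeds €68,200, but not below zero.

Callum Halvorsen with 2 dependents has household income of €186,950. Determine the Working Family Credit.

Working Family Credit: base = 2 × €6,300 = €12,600. income exceeds €68,200 by €118,750, which is 48 full-or-partial €2,500 increments; reduction = 48 × €100 = €4,800, leaving €7,800.

€7,800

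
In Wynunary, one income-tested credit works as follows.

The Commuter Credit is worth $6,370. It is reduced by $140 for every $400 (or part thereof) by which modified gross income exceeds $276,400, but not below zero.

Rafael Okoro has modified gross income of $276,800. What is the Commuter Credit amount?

$6,230

Commuter Credit: income exceeds $276,400 by $400, which is 1 full-or-partial $400 increment; reduction = 1 × $140 = $140, leaving $6,230.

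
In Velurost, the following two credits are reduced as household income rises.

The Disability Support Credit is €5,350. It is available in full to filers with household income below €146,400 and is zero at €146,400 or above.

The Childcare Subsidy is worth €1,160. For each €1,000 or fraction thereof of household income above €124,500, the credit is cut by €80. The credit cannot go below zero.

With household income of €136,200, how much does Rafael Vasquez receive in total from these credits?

€5,550

Disability Support Credit: €136,200 is below the €146,400 cutoff, so the full €5,350 applies.
Childcare Subsidy: income exceeds €124,500 by €11,700, which is 12 full-or-partial €1,000 increments; reduction = 12 × €80 = €960, leaving €200.
Total: €5,350 + €200 = €5,550.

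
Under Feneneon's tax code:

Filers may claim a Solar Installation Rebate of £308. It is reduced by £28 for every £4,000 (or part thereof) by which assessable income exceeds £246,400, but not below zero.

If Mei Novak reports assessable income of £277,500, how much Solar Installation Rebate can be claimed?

£84

Solar Installation Rebate: income exceeds £246,400 by £31,100, which is 8 full-or-partial £4,000 increments; reduction = 8 × £28 = £224, leaving £84.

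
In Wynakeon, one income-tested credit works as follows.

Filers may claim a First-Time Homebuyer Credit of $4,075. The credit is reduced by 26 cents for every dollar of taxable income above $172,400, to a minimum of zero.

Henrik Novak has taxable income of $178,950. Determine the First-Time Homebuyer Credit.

$2,372

First-Time Homebuyer Credit: 26% of the $6,550 excess over $172,400 is $1,703; credit = $4,075 − $1,703 = $2,372.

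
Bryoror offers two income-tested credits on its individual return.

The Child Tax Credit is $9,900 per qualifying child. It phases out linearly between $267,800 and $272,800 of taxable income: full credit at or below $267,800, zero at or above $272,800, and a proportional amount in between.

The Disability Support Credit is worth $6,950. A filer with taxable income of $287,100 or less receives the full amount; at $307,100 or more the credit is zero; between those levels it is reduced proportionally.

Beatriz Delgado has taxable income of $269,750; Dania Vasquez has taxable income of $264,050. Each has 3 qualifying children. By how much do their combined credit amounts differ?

Beatriz ($269,750): Child Tax Credit: base = 3 × $9,900 = $29,700. $269,750 is $1,950 into a $5,000 phase-out range, leaving 3,050/5,000 of the credit: $29,700 × 3,050/5,000 = $18,117. Disability Support Credit: $269,750 is at or below the $287,100 threshold, so the full $6,950 applies. total $18,117 + $6,950 = $25,067
Dania ($264,050): Child Tax Credit: base = 3 × $9,900 = $29,700. $264,050 is at or below the $267,800 threshold, so the full $29,700 applies. Disability Support Credit: $264,050 is at or below the $287,100 threshold, so the full $6,950 applies. total $29,700 + $6,950 = $36,650
Difference: |$25,067 − $36,650| = $11,583.

$11,583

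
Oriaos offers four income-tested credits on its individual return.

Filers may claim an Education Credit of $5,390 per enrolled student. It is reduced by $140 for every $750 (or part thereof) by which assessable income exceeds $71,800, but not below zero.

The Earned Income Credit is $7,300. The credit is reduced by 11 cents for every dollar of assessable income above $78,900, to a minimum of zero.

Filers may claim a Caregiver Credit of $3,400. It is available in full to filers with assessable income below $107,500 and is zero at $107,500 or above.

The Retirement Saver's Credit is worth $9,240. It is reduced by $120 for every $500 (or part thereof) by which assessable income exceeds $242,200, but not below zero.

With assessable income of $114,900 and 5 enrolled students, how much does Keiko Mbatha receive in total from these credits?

$31,410

Education Credit: base = 5 × $5,390 = $26,950. income exceeds $71,800 by $43,100, which is 58 full-or-partial $750 increments; reduction = 58 × $140 = $8,120, leaving $18,830.
Earned Income Credit: 11% of the $36,000 excess over $78,900 is $3,960; credit = $7,300 − $3,960 = $3,340.
Caregiver Credit: $114,900 meets or exceeds the $107,500 cutoff, so the credit is $0.
Retirement Saver's Credit: $114,900 is at or below the $242,200 threshold, so the full $9,240 applies.
Total: $18,830 + $3,340 + $0 + $9,240 = $31,410.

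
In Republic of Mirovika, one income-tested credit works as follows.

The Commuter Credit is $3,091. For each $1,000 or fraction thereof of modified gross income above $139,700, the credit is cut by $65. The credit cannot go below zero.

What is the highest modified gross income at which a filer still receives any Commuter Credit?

After 47 increments the reduction is 47 × $65 = $3,055, leaving $36; one more increment wipes it out. Increment 47 ends at excess 47 × $1,000 = $47,000, so the highest qualifying income is $139,700 + $47,000 = $186,700.

$186,700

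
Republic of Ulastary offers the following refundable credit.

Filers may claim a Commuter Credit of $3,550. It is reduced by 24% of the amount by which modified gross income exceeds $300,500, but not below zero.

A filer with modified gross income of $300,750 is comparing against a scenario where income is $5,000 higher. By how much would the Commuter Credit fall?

At $300,750 — 24% of the $250 excess over $300,500 is $60; credit = $3,550 − $60 = $3,490.
At $305,750 — 24% of the $5,250 excess over $300,500 is $1,260; credit = $3,550 − $1,260 = $2,290.
Lost: $3,490 − $2,290 = $1,200.

$1,200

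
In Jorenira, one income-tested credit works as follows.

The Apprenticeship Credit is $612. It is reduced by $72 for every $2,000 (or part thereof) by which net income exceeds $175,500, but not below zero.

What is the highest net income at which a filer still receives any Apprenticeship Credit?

After 8 increments the reduction is 8 × $72 = $576, leaving $36; one more increment wipes it out. Increment 8 ends at excess 8 × $2,000 = $16,000, so the highest qualifying income is $175,500 + $16,000 = $191,500.

$191,500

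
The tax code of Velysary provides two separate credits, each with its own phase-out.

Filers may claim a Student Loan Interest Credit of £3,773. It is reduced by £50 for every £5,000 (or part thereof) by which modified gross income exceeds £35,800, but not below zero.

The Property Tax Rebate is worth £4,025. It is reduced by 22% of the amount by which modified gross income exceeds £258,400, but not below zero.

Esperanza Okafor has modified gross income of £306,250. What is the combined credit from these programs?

£1,023

Student Loan Interest Credit: income exceeds £35,800 by £270,450, which is 55 full-or-partial £5,000 increments; reduction = 55 × £50 = £2,750, leaving £1,023.
Property Tax Rebate: 22% of the £47,850 excess over £258,400 is £10,527 ≥ base, so the credit is £0.
Total: £1,023 + £0 = £1,023.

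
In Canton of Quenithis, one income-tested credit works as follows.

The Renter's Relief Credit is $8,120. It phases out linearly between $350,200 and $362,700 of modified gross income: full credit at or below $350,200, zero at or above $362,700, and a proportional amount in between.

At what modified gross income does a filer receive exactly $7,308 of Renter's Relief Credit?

$351,450

$7,308 is 7,308/8,120 of the full $8,120, so 812/8,120 of the $12,500 range has been used: income = $350,200 + $12,500 × 812/8,120 = $351,450.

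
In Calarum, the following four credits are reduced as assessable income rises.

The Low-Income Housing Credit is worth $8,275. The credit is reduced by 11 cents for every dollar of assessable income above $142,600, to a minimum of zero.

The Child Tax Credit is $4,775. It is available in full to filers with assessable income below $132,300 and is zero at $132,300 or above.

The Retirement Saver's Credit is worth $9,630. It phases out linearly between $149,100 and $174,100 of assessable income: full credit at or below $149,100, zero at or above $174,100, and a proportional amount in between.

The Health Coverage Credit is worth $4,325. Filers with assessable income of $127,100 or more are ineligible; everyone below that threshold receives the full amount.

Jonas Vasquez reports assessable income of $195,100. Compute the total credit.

$2,500

Low-Income Housing Credit: 11% of the $52,500 excess over $142,600 is $5,775; credit = $8,275 − $5,775 = $2,500.
Child Tax Credit: $195,100 meets or exceeds the $132,300 cutoff, so the credit is $0.
Retirement Saver's Credit: $195,100 is at or above $174,100, so the credit is $0.
Health Coverage Credit: $195,100 meets or exceeds the $127,100 cutoff, so the credit is $0.
Total: $2,500 + $0 + $0 + $0 = $2,500.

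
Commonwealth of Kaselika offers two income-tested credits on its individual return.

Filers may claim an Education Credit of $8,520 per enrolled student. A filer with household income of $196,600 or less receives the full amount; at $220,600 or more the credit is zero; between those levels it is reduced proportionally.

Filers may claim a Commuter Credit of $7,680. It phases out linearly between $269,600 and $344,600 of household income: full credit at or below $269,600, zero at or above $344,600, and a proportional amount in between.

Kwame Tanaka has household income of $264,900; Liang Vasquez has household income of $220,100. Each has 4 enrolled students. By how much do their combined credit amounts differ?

Kwame ($264,900): Education Credit: base = 4 × $8,520 = $34,080. $264,900 is at or above $220,600, so the credit is $0. Commuter Credit: $264,900 is at or below the $269,600 threshold, so the full $7,680 applies. total $0 + $7,680 = $7,680
Liang ($220,100): Education Credit: base = 4 × $8,520 = $34,080. $220,100 is $23,500 into a $24,000 phase-out range, leaving 500/24,000 of the credit: $34,080 × 500/24,000 = $710. Commuter Credit: $220,100 is at or below the $269,600 threshold, so the full $7,680 applies. total $710 + $7,680 = $8,390
Difference: |$7,680 − $8,390| = $710.

$710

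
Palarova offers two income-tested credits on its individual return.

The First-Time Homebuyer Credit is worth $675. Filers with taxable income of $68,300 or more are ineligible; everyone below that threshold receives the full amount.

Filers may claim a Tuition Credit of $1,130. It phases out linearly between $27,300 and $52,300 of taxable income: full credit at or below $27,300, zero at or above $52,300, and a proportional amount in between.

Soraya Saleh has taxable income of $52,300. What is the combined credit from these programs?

$675

First-Time Homebuyer Credit: $52,300 is below the $68,300 cutoff, so the full $675 applies.
Tuition Credit: $52,300 is at or above $52,300, so the credit is $0.
Total: $675 + $0 = $675.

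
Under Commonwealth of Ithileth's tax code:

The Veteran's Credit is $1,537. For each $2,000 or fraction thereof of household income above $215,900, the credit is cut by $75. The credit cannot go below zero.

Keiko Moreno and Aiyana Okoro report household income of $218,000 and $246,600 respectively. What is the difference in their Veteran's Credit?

$1,050

Keiko ($218,000): Veteran's Credit: income exceeds $215,900 by $2,100, which is 2 full-or-partial $2,000 increments; reduction = 2 × $75 = $150, leaving $1,387.
Aiyana ($246,600): Veteran's Credit: income exceeds $215,900 by $30,700, which is 16 full-or-partial $2,000 increments; reduction = 16 × $75 = $1,200, leaving $337.
Difference: |$1,387 − $337| = $1,050.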